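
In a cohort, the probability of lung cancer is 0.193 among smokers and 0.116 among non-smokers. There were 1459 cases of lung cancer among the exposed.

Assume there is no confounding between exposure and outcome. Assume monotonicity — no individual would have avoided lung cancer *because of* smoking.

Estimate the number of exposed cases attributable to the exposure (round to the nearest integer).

Let p₁ = 0.193, p₀ = 0.116.
PN = (p₁ − p₀)/p₁ = (0.193 − 0.116) / 0.193 ≈ 0.39896.
Attributable cases ≈ PN × (exposed cases) = 0.39896 × 1459 ≈ 582.09.

about 582 cases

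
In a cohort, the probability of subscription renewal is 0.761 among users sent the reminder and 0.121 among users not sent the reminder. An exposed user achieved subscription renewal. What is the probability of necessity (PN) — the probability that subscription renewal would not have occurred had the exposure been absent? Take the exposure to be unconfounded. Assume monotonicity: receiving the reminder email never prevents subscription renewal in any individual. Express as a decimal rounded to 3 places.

Let p₁ = 0.761, p₀ = 0.121.
Under exogeneity and monotonicity, PN = (p₁ − p₀) / p₁.
PN = (0.761 − 0.121) / 0.761 = 0.64 / 0.761 ≈ 0.8410

PN ≈ 0.841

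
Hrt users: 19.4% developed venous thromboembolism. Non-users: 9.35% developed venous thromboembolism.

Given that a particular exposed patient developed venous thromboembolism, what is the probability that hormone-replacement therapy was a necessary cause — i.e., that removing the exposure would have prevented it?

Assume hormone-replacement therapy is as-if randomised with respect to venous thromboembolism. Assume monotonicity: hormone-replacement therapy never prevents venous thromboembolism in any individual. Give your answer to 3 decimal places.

p₁ = 0.194, p₀ = 0.0935.
Under exogeneity and monotonicity, PN = (p₁ − p₀) / p₁.
PN = (0.194 − 0.0935) / 0.194 = 0.1005 / 0.194 ≈ 0.5180

PN ≈ 0.518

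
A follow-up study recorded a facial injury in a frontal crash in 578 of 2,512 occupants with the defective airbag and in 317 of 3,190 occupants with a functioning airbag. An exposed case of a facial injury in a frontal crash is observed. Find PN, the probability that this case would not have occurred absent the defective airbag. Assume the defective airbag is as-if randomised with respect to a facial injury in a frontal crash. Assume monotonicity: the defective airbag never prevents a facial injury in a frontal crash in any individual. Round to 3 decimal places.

p₁ = P(outcome | exposed) = 578/2512 = 0.2301
p₀ = P(outcome | unexposed) = 317/3190 = 0.099373
Under exogeneity and monotonicity, PN = (p₁ − p₀) / p₁.
PN = (0.2301 − 0.099373) / 0.2301 = 0.13072 / 0.2301 ≈ 0.5681

PN ≈ 0.568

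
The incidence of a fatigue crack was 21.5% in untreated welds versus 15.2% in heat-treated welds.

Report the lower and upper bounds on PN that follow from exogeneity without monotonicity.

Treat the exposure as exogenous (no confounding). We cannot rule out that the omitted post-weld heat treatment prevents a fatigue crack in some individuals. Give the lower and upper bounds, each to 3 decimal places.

p₁ = 0.215, p₀ = 0.152.
Under exogeneity alone the bounds on PN are max{0,(p₁−p₀)/p₁} ≤ PN ≤ min{1,(1−p₀)/p₁}.
  lower = (p₁ − p₀)/p₁ = 0.063 / 0.215 ≈ 0.2930
  upper = min{1, (1 − p₀)/p₁} = 0.848 / 0.215 ≈ 3.9442 → capped at 1

0.293 ≤ PN ≤ 1.000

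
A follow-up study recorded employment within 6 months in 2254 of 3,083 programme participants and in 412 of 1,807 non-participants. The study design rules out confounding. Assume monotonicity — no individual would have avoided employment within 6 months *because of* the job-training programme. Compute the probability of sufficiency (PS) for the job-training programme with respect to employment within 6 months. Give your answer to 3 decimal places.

PS ≈ 0.652

p₁ = P(outcome | exposed) = 2254/3083 = 0.73111
p₀ = P(outcome | unexposed) = 412/1807 = 0.228
Under exogeneity and monotonicity, PS = (p₁ − p₀) / (1 − p₀).
PS = (0.73111 − 0.228) / (1 − 0.228) = 0.5031 / 0.772 ≈ 0.6517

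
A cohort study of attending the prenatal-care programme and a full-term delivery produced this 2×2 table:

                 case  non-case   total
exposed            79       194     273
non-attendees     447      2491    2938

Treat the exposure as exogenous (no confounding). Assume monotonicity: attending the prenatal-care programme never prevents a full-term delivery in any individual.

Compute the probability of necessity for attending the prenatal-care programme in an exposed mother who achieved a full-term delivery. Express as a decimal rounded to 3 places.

PN ≈ 0.474

p₁ = P(outcome | exposed) = 79/273 = 0.28938
p₀ = P(outcome | unexposed) = 447/2938 = 0.15214
Under exogeneity and monotonicity, PN = (p₁ − p₀) / p₁.
PN = (0.28938 − 0.15214) / 0.28938 = 0.13723 / 0.28938 ≈ 0.4742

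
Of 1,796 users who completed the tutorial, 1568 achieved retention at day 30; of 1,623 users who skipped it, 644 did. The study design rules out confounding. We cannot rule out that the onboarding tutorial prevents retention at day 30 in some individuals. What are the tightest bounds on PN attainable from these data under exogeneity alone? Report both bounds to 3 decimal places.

p₁ = P(outcome | exposed) = 1568/1796 = 0.87305
p₀ = P(outcome | unexposed) = 644/1623 = 0.3968
Under exogeneity alone the bounds on PN are max{0,(p₁−p₀)/p₁} ≤ PN ≤ min{1,(1−p₀)/p₁}.
  lower = (p₁ − p₀)/p₁ = 0.47626 / 0.87305 ≈ 0.5455
  upper = min{1, (1 − p₀)/p₁} = 0.6032 / 0.87305 ≈ 0.6909

0.546 ≤ PN ≤ 0.691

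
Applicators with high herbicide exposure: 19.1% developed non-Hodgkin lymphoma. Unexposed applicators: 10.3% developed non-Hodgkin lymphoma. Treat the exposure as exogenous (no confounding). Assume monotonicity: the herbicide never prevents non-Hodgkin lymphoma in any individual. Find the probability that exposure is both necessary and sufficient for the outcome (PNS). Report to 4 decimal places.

p₁ = 0.191, p₀ = 0.103.
Under exogeneity and monotonicity, PNS = p₁ − p₀.
PNS = 0.191 − 0.103 = 0.088

PNS ≈ 0.0880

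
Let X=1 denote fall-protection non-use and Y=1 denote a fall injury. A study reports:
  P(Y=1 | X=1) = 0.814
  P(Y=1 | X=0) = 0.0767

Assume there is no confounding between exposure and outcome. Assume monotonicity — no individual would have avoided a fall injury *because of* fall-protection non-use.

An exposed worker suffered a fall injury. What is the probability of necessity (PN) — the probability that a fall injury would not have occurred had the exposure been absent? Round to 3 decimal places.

Let p₁ = 0.814, p₀ = 0.0767.
Under exogeneity and monotonicity, PN = (p₁ − p₀) / p₁.
PN = (0.814 − 0.0767) / 0.814 = 0.7373 / 0.814 ≈ 0.9058

PN ≈ 0.906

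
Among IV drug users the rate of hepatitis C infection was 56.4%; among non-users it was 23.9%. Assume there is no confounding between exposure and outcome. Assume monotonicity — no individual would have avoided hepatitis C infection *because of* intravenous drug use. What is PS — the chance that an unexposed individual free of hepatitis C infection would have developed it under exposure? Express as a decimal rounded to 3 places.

p₁ = 0.564, p₀ = 0.239.
Under exogeneity and monotonicity, PS = (p₁ − p₀) / (1 − p₀).
PS = (0.564 − 0.239) / (1 − 0.239) = 0.325 / 0.761 ≈ 0.4271

PS ≈ 0.427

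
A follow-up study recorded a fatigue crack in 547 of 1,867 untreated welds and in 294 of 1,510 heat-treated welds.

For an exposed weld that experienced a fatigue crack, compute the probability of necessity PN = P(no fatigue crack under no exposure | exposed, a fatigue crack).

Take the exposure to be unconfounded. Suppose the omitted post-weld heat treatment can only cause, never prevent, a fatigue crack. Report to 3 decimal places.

PN ≈ 0.335

p₁ = P(outcome | exposed) = 547/1867 = 0.29298
p₀ = P(outcome | unexposed) = 294/1510 = 0.1947
Under exogeneity and monotonicity, PN = (p₁ − p₀) / p₁.
PN = (0.29298 − 0.1947) / 0.29298 = 0.098281 / 0.29298 ≈ 0.3355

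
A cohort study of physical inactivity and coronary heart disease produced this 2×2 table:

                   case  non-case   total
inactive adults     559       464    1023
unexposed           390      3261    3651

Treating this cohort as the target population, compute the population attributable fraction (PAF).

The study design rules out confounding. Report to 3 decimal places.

PAF ≈ 0.474

p₁ = P(outcome | exposed) = 559/1023 = 0.54643
p₀ = P(outcome | unexposed) = 390/3651 = 0.10682
Exposure prevalence π = 1023/4674 = 0.21887; overall risk P(Y=1) = 0.20304.
Under exogeneity, PAF = [P(Y=1) − p₀]/P(Y=1).
PAF = (0.20304 − 0.10682) / 0.20304 ≈ 0.4739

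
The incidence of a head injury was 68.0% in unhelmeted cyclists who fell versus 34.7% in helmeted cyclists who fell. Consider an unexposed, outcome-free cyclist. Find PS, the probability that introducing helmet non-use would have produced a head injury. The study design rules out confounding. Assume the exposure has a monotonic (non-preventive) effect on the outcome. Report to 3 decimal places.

PS ≈ 0.510

p₁ = 0.68, p₀ = 0.347.
Under exogeneity and monotonicity, PS = (p₁ − p₀) / (1 − p₀).
PS = (0.68 − 0.347) / (1 − 0.347) = 0.333 / 0.653 ≈ 0.5100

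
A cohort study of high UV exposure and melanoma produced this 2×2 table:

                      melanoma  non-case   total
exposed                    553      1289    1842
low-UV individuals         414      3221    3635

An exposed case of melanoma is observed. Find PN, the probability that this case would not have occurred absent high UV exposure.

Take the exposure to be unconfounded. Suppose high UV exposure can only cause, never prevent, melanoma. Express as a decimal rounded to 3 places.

PN ≈ 0.621

p₁ = P(outcome | exposed) = 553/1842 = 0.30022
p₀ = P(outcome | unexposed) = 414/3635 = 0.11389
Under exogeneity and monotonicity, PN = (p₁ − p₀) / p₁.
PN = (0.30022 − 0.11389) / 0.30022 = 0.18632 / 0.30022 ≈ 0.6206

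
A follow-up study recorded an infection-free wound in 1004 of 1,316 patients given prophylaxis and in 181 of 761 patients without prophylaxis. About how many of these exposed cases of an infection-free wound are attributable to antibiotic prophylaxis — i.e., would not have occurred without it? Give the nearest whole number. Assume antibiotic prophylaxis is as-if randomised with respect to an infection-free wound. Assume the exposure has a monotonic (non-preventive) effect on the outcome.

p₁ = P(outcome | exposed) = 1004/1316 = 0.76292
p₀ = P(outcome | unexposed) = 181/761 = 0.23784
PN = (p₁ − p₀)/p₁ = (0.76292 − 0.23784) / 0.76292 ≈ 0.68824.
Attributable cases ≈ PN × (exposed cases) = 0.68824 × 1004 ≈ 691.00.

about 691 cases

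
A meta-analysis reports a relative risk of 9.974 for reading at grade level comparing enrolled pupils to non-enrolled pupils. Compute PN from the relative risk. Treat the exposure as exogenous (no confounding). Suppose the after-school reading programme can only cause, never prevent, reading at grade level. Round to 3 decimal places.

PN ≈ 0.900

Under exogeneity and monotonicity, PN = (RR − 1) / RR = 1 − 1/RR.
PN = (9.974 − 1) / 9.974 = 8.974 / 9.974 ≈ 0.8997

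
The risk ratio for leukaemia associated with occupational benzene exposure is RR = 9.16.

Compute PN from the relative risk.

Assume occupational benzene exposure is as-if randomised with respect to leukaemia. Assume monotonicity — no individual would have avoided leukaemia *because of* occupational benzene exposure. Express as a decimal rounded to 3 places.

PN ≈ 0.891

Under exogeneity and monotonicity, PN = (RR − 1) / RR = 1 − 1/RR.
PN = (9.16 − 1) / 9.16 = 8.16 / 9.16 ≈ 0.8908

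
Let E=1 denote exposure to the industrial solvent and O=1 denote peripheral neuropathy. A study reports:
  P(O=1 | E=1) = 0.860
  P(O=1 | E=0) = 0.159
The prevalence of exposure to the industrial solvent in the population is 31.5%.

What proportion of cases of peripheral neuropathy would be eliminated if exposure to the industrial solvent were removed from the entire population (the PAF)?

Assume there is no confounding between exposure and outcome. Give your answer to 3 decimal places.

Let p₁ = 0.86, p₀ = 0.159.
Overall risk P(Y=1) = π·p₁ + (1−π)·p₀ = 0.315×0.86 + 0.685×0.159 = 0.37982.
Under exogeneity, PAF = [P(Y=1) − p₀] / P(Y=1).
PAF = (0.37982 − 0.159) / 0.37982 ≈ 0.5814

PAF ≈ 0.581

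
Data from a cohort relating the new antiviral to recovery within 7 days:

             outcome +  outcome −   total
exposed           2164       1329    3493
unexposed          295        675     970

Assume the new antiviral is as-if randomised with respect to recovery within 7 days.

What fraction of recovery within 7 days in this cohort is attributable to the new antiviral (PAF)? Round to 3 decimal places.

p₁ = P(outcome | exposed) = 2164/3493 = 0.61952
p₀ = P(outcome | unexposed) = 295/970 = 0.30412
Exposure prevalence π = 3493/4463 = 0.78266; overall risk P(Y=1) = 0.55097.
Under exogeneity, PAF = [P(Y=1) − p₀]/P(Y=1).
PAF = (0.55097 − 0.30412) / 0.55097 ≈ 0.4480

PAF ≈ 0.448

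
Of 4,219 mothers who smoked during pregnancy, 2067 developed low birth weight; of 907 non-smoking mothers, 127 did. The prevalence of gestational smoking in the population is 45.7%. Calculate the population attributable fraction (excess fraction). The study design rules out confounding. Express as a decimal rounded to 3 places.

PAF ≈ 0.533

p₁ = P(outcome | exposed) = 2067/4219 = 0.48993
p₀ = P(outcome | unexposed) = 127/907 = 0.14002
Overall risk P(Y=1) = π·p₁ + (1−π)·p₀ = 0.457×0.48993 + 0.543×0.14002 = 0.29993.
Under exogeneity, PAF = [P(Y=1) − p₀] / P(Y=1).
PAF = (0.29993 − 0.14002) / 0.29993 ≈ 0.5331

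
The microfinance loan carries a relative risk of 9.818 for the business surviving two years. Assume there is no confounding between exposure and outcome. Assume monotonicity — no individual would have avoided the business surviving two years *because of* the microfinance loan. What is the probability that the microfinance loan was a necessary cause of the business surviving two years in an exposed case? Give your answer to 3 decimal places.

Under exogeneity and monotonicity, PN = (RR − 1) / RR = 1 − 1/RR.
PN = (9.818 − 1) / 9.818 = 8.818 / 9.818 ≈ 0.8981

PN ≈ 0.898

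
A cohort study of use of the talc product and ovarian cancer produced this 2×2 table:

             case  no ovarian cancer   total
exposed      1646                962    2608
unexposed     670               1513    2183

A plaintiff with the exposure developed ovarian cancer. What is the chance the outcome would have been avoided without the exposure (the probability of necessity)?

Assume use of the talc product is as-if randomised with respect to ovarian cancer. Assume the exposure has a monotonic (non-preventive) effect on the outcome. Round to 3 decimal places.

PN ≈ 0.514

p₁ = P(outcome | exposed) = 1646/2608 = 0.63113
p₀ = P(outcome | unexposed) = 670/2183 = 0.30692
Under exogeneity and monotonicity, PN = (p₁ − p₀) / p₁.
PN = (0.63113 − 0.30692) / 0.63113 = 0.32422 / 0.63113 ≈ 0.5137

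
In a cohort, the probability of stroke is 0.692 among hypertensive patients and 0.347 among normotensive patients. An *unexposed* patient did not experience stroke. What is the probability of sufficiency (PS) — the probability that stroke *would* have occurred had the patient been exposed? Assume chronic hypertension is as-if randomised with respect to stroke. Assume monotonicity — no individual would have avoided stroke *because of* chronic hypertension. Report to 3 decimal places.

PS ≈ 0.528

Let p₁ = 0.692, p₀ = 0.347.
Under exogeneity and monotonicity, PS = (p₁ − p₀) / (1 − p₀).
PS = (0.692 − 0.347) / (1 − 0.347) = 0.345 / 0.653 ≈ 0.5283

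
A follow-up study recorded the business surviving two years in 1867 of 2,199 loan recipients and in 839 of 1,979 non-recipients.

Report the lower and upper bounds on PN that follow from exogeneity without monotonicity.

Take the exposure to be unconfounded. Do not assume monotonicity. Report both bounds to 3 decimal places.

0.501 ≤ PN ≤ 0.678

p₁ = P(outcome | exposed) = 1867/2199 = 0.84902
p₀ = P(outcome | unexposed) = 839/1979 = 0.42395
Under exogeneity alone the bounds on PN are max{0,(p₁−p₀)/p₁} ≤ PN ≤ min{1,(1−p₀)/p₁}.
  lower = (p₁ − p₀)/p₁ = 0.42507 / 0.84902 ≈ 0.5007
  upper = min{1, (1 − p₀)/p₁} = 0.57605 / 0.84902 ≈ 0.6785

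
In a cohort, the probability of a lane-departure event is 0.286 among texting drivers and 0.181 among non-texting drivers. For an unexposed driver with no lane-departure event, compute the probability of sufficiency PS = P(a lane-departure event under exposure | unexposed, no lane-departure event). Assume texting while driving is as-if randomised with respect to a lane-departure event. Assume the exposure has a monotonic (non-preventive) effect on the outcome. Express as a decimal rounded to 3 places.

PS ≈ 0.128

Let p₁ = 0.286, p₀ = 0.181.
Under exogeneity and monotonicity, PS = (p₁ − p₀) / (1 − p₀).
PS = (0.286 − 0.181) / (1 − 0.181) = 0.105 / 0.819 ≈ 0.1282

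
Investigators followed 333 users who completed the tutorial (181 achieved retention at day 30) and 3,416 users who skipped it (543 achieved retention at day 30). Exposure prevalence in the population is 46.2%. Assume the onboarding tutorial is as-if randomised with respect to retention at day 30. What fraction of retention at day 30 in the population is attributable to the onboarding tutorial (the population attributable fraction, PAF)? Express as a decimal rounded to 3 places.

PAF ≈ 0.528

p₁ = P(outcome | exposed) = 181/333 = 0.54354
p₀ = P(outcome | unexposed) = 543/3416 = 0.15896
Overall risk P(Y=1) = π·p₁ + (1−π)·p₀ = 0.462×0.54354 + 0.538×0.15896 = 0.33664.
Under exogeneity, PAF = [P(Y=1) − p₀] / P(Y=1).
PAF = (0.33664 − 0.15896) / 0.33664 ≈ 0.5278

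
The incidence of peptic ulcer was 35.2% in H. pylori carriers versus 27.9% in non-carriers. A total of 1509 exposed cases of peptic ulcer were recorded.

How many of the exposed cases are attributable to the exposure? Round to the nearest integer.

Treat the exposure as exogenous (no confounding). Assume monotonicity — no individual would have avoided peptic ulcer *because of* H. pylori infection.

about 313 cases

p₁ = 0.352, p₀ = 0.279.
PN = (p₁ − p₀)/p₁ = (0.352 − 0.279) / 0.352 ≈ 0.20739.
Attributable cases ≈ PN × (exposed cases) = 0.20739 × 1509 ≈ 312.95.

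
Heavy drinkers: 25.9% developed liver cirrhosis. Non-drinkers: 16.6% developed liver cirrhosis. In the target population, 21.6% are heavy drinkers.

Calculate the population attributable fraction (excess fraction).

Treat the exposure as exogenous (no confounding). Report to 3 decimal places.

PAF ≈ 0.108

p₁ = 0.259, p₀ = 0.166.
Overall risk P(Y=1) = π·p₁ + (1−π)·p₀ = 0.216×0.259 + 0.784×0.166 = 0.18609.
Under exogeneity, PAF = [P(Y=1) − p₀] / P(Y=1).
PAF = (0.18609 − 0.166) / 0.18609 ≈ 0.1079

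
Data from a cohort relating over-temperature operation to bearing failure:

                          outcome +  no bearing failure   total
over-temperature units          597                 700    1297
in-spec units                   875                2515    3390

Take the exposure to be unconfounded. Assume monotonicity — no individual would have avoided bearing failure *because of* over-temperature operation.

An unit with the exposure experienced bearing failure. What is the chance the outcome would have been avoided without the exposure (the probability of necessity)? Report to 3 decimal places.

PN ≈ 0.439

p₁ = P(outcome | exposed) = 597/1297 = 0.46029
p₀ = P(outcome | unexposed) = 875/3390 = 0.25811
Under exogeneity and monotonicity, PN = (p₁ − p₀)/p₁.
PN = (0.46029 − 0.25811) / 0.46029 ≈ 0.4392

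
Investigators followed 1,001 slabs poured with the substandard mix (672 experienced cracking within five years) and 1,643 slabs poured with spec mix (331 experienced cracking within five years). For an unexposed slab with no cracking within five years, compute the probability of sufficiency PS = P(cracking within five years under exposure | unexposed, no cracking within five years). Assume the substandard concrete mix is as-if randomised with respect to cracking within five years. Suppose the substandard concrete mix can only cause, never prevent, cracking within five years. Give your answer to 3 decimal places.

p₁ = P(outcome | exposed) = 672/1001 = 0.67133
p₀ = P(outcome | unexposed) = 331/1643 = 0.20146
Under exogeneity and monotonicity, PS = (p₁ − p₀) / (1 − p₀).
PS = (0.67133 − 0.20146) / (1 − 0.20146) = 0.46987 / 0.79854 ≈ 0.5884

PS ≈ 0.588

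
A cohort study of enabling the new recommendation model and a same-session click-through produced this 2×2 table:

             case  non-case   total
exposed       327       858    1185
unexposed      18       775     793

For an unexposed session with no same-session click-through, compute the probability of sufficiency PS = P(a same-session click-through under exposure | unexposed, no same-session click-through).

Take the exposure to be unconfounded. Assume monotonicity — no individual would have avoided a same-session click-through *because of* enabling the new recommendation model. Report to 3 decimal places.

p₁ = P(outcome | exposed) = 327/1185 = 0.27595
p₀ = P(outcome | unexposed) = 18/793 = 0.022699
Under exogeneity and monotonicity, PS = (p₁ − p₀)/(1 − p₀).
PS = (0.27595 − 0.022699) / 0.9773 ≈ 0.2591

PS ≈ 0.259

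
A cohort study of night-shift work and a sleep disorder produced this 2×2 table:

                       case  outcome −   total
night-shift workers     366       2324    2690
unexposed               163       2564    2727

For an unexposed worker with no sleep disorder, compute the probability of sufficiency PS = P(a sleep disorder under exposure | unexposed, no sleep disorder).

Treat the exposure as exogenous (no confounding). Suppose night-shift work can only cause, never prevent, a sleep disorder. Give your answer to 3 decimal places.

p₁ = P(outcome | exposed) = 366/2690 = 0.13606
p₀ = P(outcome | unexposed) = 163/2727 = 0.059773
Under exogeneity and monotonicity, PS = (p₁ − p₀) / (1 − p₀).
PS = (0.13606 − 0.059773) / (1 − 0.059773) = 0.076287 / 0.94023 ≈ 0.0811

PS ≈ 0.081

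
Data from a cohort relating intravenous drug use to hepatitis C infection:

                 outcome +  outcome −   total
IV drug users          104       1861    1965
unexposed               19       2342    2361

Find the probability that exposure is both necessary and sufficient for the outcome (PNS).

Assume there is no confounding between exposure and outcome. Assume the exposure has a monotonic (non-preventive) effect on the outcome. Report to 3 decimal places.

PNS ≈ 0.045

p₁ = P(outcome | exposed) = 104/1965 = 0.052926
p₀ = P(outcome | unexposed) = 19/2361 = 0.0080474
Under exogeneity and monotonicity, PNS = p₁ − p₀.
PNS = 0.052926 − 0.0080474 = 0.044879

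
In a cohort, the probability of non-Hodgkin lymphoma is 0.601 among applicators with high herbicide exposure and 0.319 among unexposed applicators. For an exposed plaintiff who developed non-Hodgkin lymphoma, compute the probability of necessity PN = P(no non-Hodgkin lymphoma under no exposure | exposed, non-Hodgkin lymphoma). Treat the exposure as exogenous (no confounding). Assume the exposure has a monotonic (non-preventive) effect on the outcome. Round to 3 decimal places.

PN ≈ 0.469

Let p₁ = 0.601, p₀ = 0.319.
Under exogeneity and monotonicity, PN = (p₁ − p₀) / p₁.
PN = (0.601 − 0.319) / 0.601 = 0.282 / 0.601 ≈ 0.4692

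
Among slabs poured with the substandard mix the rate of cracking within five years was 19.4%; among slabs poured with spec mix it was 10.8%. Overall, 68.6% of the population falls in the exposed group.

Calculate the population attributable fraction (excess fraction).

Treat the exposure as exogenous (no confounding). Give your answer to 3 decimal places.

PAF ≈ 0.353

p₁ = 0.194, p₀ = 0.108.
Overall risk P(Y=1) = π·p₁ + (1−π)·p₀ = 0.686×0.194 + 0.314×0.108 = 0.167.
Under exogeneity, PAF = [P(Y=1) − p₀] / P(Y=1).
PAF = (0.167 − 0.108) / 0.167 ≈ 0.3533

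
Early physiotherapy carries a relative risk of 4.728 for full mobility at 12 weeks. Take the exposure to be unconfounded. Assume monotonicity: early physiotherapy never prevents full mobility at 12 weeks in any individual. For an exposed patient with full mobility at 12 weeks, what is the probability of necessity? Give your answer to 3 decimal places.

Under exogeneity and monotonicity, PN = (RR − 1) / RR = 1 − 1/RR.
PN = (4.728 − 1) / 4.728 = 3.728 / 4.728 ≈ 0.7885

PN ≈ 0.788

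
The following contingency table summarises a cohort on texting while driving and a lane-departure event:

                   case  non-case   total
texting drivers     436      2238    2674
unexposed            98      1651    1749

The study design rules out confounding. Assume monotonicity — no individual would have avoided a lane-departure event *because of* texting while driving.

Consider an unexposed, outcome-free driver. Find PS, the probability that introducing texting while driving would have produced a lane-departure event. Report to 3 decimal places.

PS ≈ 0.113

p₁ = P(outcome | exposed) = 436/2674 = 0.16305
p₀ = P(outcome | unexposed) = 98/1749 = 0.056032
Under exogeneity and monotonicity, PS = (p₁ − p₀)/(1 − p₀).
PS = (0.16305 − 0.056032) / 0.94397 ≈ 0.1134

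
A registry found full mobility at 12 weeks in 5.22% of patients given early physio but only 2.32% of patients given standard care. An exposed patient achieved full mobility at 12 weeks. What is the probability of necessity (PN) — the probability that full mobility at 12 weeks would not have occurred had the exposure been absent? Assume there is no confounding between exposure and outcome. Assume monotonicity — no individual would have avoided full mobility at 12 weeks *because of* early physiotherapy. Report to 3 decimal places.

PN ≈ 0.556

p₁ = 0.0522, p₀ = 0.0232.
Under exogeneity and monotonicity, PN = (p₁ − p₀) / p₁.
PN = (0.0522 − 0.0232) / 0.0522 = 0.029 / 0.0522 ≈ 0.5556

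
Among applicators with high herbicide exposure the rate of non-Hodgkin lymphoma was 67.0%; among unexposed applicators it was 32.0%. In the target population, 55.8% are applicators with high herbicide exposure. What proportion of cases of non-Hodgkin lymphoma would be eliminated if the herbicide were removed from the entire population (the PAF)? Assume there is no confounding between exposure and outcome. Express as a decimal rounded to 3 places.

PAF ≈ 0.379

p₁ = 0.67, p₀ = 0.32.
Overall risk P(Y=1) = π·p₁ + (1−π)·p₀ = 0.558×0.67 + 0.442×0.32 = 0.5153.
Under exogeneity, PAF = [P(Y=1) − p₀] / P(Y=1).
PAF = (0.5153 − 0.32) / 0.5153 ≈ 0.3790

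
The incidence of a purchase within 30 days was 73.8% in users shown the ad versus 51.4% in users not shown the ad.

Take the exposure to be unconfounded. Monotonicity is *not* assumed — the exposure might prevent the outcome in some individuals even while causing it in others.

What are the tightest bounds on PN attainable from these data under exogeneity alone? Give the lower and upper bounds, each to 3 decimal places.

p₁ = 0.738, p₀ = 0.514.
Under exogeneity alone the bounds on PN are max{0,(p₁−p₀)/p₁} ≤ PN ≤ min{1,(1−p₀)/p₁}.
  lower = (p₁ − p₀)/p₁ = 0.224 / 0.738 ≈ 0.3035
  upper = min{1, (1 − p₀)/p₁} = 0.486 / 0.738 ≈ 0.6585

0.304 ≤ PN ≤ 0.659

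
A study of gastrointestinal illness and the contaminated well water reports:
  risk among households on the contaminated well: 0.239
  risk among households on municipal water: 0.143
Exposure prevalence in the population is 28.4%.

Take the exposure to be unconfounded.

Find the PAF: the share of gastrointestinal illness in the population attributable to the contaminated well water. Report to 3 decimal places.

Let p₁ = 0.239, p₀ = 0.143.
Overall risk P(Y=1) = π·p₁ + (1−π)·p₀ = 0.284×0.239 + 0.716×0.143 = 0.17026.
Under exogeneity, PAF = [P(Y=1) − p₀] / P(Y=1).
PAF = (0.17026 − 0.143) / 0.17026 ≈ 0.1601

PAF ≈ 0.160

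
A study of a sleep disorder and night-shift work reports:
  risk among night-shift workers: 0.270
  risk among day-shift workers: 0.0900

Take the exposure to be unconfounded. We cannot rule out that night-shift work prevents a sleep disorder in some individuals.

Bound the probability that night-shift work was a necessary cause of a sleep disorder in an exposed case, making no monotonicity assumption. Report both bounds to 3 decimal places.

Let p₁ = 0.27, p₀ = 0.09.
Under exogeneity alone the bounds on PN are max{0,(p₁−p₀)/p₁} ≤ PN ≤ min{1,(1−p₀)/p₁}.
  lower = (p₁ − p₀)/p₁ = 0.18 / 0.27 ≈ 0.6667
  upper = min{1, (1 − p₀)/p₁} = 0.91 / 0.27 ≈ 3.3704 → capped at 1

0.667 ≤ PN ≤ 1.000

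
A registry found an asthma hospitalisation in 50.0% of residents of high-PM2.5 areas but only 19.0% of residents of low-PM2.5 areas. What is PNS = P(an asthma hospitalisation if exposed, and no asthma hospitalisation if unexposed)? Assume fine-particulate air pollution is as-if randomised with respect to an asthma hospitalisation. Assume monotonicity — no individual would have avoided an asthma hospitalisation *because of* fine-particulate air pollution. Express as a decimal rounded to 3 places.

PNS ≈ 0.310

p₁ = 0.5, p₀ = 0.19.
Under exogeneity and monotonicity, PNS = p₁ − p₀.
PNS = 0.5 − 0.19 = 0.31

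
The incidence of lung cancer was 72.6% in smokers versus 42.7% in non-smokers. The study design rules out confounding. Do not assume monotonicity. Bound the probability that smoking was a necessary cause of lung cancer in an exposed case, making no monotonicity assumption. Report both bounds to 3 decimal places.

p₁ = 0.726, p₀ = 0.427.
Under exogeneity alone the bounds on PN are max{0,(p₁−p₀)/p₁} ≤ PN ≤ min{1,(1−p₀)/p₁}.
  lower = (p₁ − p₀)/p₁ = 0.299 / 0.726 ≈ 0.4118
  upper = min{1, (1 − p₀)/p₁} = 0.573 / 0.726 ≈ 0.7893

0.412 ≤ PN ≤ 0.789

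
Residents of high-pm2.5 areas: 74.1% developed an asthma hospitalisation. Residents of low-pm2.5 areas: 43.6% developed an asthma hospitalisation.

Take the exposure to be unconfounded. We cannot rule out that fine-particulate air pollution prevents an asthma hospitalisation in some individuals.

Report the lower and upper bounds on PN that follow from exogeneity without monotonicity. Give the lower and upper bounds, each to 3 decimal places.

p₁ = 0.741, p₀ = 0.436.
Under exogeneity alone the bounds on PN are max{0,(p₁−p₀)/p₁} ≤ PN ≤ min{1,(1−p₀)/p₁}.
  lower = (p₁ − p₀)/p₁ = 0.305 / 0.741 ≈ 0.4116
  upper = min{1, (1 − p₀)/p₁} = 0.564 / 0.741 ≈ 0.7611

0.412 ≤ PN ≤ 0.761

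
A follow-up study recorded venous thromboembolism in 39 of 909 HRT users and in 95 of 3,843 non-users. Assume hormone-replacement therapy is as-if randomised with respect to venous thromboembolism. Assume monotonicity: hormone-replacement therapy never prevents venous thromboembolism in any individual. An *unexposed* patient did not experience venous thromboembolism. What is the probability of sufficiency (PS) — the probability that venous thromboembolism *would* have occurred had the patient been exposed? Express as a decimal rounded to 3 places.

p₁ = P(outcome | exposed) = 39/909 = 0.042904
p₀ = P(outcome | unexposed) = 95/3843 = 0.02472
Under exogeneity and monotonicity, PS = (p₁ − p₀) / (1 − p₀).
PS = (0.042904 − 0.02472) / (1 − 0.02472) = 0.018184 / 0.97528 ≈ 0.0186

PS ≈ 0.019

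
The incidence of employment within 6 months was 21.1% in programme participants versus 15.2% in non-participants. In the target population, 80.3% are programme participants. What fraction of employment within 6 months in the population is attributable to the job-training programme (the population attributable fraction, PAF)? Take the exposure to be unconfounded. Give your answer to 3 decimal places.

PAF ≈ 0.238

p₁ = 0.211, p₀ = 0.152.
Overall risk P(Y=1) = π·p₁ + (1−π)·p₀ = 0.803×0.211 + 0.197×0.152 = 0.19938.
Under exogeneity, PAF = [P(Y=1) − p₀] / P(Y=1).
PAF = (0.19938 − 0.152) / 0.19938 ≈ 0.2376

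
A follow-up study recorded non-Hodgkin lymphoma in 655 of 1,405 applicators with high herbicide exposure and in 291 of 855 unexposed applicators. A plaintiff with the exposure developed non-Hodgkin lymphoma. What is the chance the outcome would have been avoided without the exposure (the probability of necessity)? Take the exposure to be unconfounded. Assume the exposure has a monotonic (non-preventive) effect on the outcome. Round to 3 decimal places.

PN ≈ 0.270

p₁ = P(outcome | exposed) = 655/1405 = 0.46619
p₀ = P(outcome | unexposed) = 291/855 = 0.34035
Under exogeneity and monotonicity, PN = (p₁ − p₀) / p₁.
PN = (0.46619 − 0.34035) / 0.46619 = 0.12584 / 0.46619 ≈ 0.2699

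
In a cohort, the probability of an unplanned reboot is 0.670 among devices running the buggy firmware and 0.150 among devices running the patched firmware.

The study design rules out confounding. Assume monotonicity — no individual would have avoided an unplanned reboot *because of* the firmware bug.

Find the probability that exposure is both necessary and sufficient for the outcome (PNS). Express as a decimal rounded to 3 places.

PNS ≈ 0.520

Let p₁ = 0.67, p₀ = 0.15.
Under exogeneity and monotonicity, PNS = p₁ − p₀.
PNS = 0.67 − 0.15 = 0.52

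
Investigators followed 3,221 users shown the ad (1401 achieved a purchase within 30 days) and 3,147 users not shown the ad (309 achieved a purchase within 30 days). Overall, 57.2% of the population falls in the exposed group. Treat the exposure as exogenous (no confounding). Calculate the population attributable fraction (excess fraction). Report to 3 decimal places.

PAF ≈ 0.662

p₁ = P(outcome | exposed) = 1401/3221 = 0.43496
p₀ = P(outcome | unexposed) = 309/3147 = 0.098189
Overall risk P(Y=1) = π·p₁ + (1−π)·p₀ = 0.572×0.43496 + 0.428×0.098189 = 0.29082.
Under exogeneity, PAF = [P(Y=1) − p₀] / P(Y=1).
PAF = (0.29082 − 0.098189) / 0.29082 ≈ 0.6624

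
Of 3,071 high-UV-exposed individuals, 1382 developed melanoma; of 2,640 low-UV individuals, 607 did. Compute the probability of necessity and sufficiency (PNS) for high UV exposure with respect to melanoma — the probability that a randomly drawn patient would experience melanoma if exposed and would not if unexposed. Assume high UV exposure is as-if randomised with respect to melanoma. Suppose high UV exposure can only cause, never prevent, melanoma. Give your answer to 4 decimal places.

PNS ≈ 0.2201

p₁ = P(outcome | exposed) = 1382/3071 = 0.45002
p₀ = P(outcome | unexposed) = 607/2640 = 0.22992
Under exogeneity and monotonicity, PNS = p₁ − p₀.
PNS = 0.45002 − 0.22992 = 0.22009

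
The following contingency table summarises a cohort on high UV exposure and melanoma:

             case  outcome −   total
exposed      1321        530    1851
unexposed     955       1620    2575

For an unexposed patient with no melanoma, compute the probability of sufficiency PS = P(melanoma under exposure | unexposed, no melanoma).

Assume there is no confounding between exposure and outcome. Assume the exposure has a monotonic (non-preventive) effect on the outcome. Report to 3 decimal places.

p₁ = P(outcome | exposed) = 1321/1851 = 0.71367
p₀ = P(outcome | unexposed) = 955/2575 = 0.37087
Under exogeneity and monotonicity, PS = (p₁ − p₀)/(1 − p₀).
PS = (0.71367 − 0.37087) / 0.62913 ≈ 0.5449

PS ≈ 0.545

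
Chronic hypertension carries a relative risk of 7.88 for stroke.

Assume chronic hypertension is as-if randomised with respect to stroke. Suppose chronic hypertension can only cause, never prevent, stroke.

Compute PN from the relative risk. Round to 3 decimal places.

PN ≈ 0.873

Under exogeneity and monotonicity, PN = (RR − 1) / RR = 1 − 1/RR.
PN = (7.88 − 1) / 7.88 = 6.88 / 7.88 ≈ 0.8731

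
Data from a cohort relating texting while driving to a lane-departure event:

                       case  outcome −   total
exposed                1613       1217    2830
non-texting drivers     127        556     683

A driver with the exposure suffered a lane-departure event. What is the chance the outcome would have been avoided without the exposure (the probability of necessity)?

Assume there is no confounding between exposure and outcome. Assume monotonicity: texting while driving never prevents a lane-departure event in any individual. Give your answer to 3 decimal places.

PN ≈ 0.674

p₁ = P(outcome | exposed) = 1613/2830 = 0.56996
p₀ = P(outcome | unexposed) = 127/683 = 0.18594
Under exogeneity and monotonicity, PN = (p₁ − p₀) / p₁.
PN = (0.56996 − 0.18594) / 0.56996 = 0.38402 / 0.56996 ≈ 0.6738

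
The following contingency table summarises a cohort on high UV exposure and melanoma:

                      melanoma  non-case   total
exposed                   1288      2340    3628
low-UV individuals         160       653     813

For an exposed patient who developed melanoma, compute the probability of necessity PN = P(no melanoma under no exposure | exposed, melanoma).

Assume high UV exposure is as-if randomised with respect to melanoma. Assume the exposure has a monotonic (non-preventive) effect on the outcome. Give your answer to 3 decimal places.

p₁ = P(outcome | exposed) = 1288/3628 = 0.35502
p₀ = P(outcome | unexposed) = 160/813 = 0.1968
Under exogeneity and monotonicity, PN = (p₁ − p₀) / p₁.
PN = (0.35502 − 0.1968) / 0.35502 = 0.15821 / 0.35502 ≈ 0.4457

PN ≈ 0.446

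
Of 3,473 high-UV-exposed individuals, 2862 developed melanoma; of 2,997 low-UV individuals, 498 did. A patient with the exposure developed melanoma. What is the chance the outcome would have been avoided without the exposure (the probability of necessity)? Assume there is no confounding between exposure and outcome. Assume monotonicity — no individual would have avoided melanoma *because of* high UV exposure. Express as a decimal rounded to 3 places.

p₁ = P(outcome | exposed) = 2862/3473 = 0.82407
p₀ = P(outcome | unexposed) = 498/2997 = 0.16617
Under exogeneity and monotonicity, PN = (p₁ − p₀) / p₁.
PN = (0.82407 − 0.16617) / 0.82407 = 0.65791 / 0.82407 ≈ 0.7984

PN ≈ 0.798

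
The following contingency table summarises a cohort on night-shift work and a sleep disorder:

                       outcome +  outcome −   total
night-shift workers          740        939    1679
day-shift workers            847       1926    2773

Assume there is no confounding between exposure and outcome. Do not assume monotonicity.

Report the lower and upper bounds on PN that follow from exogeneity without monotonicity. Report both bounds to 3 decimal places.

p₁ = P(outcome | exposed) = 740/1679 = 0.44074
p₀ = P(outcome | unexposed) = 847/2773 = 0.30545
Under exogeneity alone the bounds on PN are max{0,(p₁−p₀)/p₁} ≤ PN ≤ min{1,(1−p₀)/p₁}.
  lower = (p₁ − p₀)/p₁ = 0.13529 / 0.44074 ≈ 0.3070
  upper = min{1, (1 − p₀)/p₁} = 0.69455 / 0.44074 ≈ 1.5759 → capped at 1

0.307 ≤ PN ≤ 1.000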